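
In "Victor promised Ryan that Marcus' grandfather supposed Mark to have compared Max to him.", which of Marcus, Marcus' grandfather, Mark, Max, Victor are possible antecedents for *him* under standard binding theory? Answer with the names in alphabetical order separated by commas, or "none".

Marcus, Marcus' grandfather, Victor

*him* is a pronoun; Principle B requires it to be free in its binding domain — the clause headed by 'compared'.
— Marcus: possessor inside the subject DP of the clause headed by 'supposed'; does not c-command the pronoun — Principle B does not apply; allowed.
— Marcus' grandfather: subject of the clause headed by 'supposed'; c-commands the pronoun but lies outside its binding domain — allowed.
— Mark: subject of the clause headed by 'compared'; c-commands the pronoun within its binding domain — blocked (Principle B).
— Max: object of the clause headed by 'compared'; c-commands the pronoun within its binding domain — blocked (Principle B).
— Victor: subject of the matrix clause; c-commands the pronoun but lies outside its binding domain — allowed.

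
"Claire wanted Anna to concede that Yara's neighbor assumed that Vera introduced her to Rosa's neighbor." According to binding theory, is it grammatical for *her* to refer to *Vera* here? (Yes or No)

*Vera* is an R-expression; Principle C requires it to be free (not bound by any c-commanding expression).
— her: object of the clause headed by 'introduced'; the R-expression locally c-commands the pronoun — coreference blocked (Principle B on the pronoun).

No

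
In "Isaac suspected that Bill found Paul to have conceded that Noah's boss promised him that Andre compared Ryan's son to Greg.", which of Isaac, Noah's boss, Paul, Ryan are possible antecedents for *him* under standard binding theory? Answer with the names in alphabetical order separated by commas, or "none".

*him* is a pronoun; Principle B requires it to be free in its binding domain — the clause headed by 'promised'.
— Isaac: subject of the matrix clause; c-commands the pronoun but lies outside its binding domain — allowed.
— Noah's boss: subject of the clause headed by 'promised'; c-commands the pronoun within its binding domain — blocked (Principle B).
— Paul: subject of the clause headed by 'conceded'; c-commands the pronoun but lies outside its binding domain — allowed.
— Ryan: possessor inside the object DP of the clause headed by 'compared'; is c-commanded by the pronoun; coreference would bind this R-expression — blocked (Principle C).

Isaac, Paul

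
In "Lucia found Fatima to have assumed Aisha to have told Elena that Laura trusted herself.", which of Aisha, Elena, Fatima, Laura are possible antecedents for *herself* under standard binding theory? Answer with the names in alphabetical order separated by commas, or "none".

Laura

*herself* is a reflexive; Principle A requires it to be bound within its binding domain — the clause headed by 'trusted'.
— Aisha: subject of the clause headed by 'told'; c-commands the reflexive but lies outside its binding domain — cannot bind it (Principle A).
— Elena: object of the clause headed by 'told'; c-commands the reflexive but lies outside its binding domain — cannot bind it (Principle A).
— Fatima: subject of the clause headed by 'assumed'; c-commands the reflexive but lies outside its binding domain — cannot bind it (Principle A).
— Laura: subject of the clause headed by 'trusted'; c-commands the reflexive within its binding domain — allowed (Principle A).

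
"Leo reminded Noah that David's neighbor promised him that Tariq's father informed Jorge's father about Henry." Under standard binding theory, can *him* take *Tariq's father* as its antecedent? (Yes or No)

*him* is a pronoun; Principle B requires it to be free in its binding domain — the clause headed by 'promised'.
— Tariq's father: subject of the clause headed by 'informed'; is c-commanded by the pronoun; coreference would bind this R-expression — blocked (Principle C).

No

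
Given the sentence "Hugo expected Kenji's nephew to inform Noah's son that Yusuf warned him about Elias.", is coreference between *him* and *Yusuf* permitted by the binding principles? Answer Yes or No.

*him* is a pronoun; Principle B requires it to be free in its binding domain — the clause headed by 'warned'.
— Yusuf: subject of the clause headed by 'warned'; c-commands the pronoun within its binding domain — blocked (Principle B).

No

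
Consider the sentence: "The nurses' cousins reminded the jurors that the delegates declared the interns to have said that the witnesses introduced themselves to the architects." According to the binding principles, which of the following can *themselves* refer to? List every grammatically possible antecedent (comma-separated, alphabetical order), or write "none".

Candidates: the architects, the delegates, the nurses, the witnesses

the witnesses

*themselves* is a reflexive; Principle A requires it to be bound within its binding domain — the clause headed by 'introduced'.
— the architects: second object of the clause headed by 'introduced'; does not c-command the reflexive — cannot bind it (Principle A).
— the delegates: subject of the clause headed by 'declared'; c-commands the reflexive but lies outside its binding domain — cannot bind it (Principle A).
— the nurses: possessor inside the subject DP of the matrix clause; does not c-command the reflexive — cannot bind it (Principle A).
— the witnesses: subject of the clause headed by 'introduced'; c-commands the reflexive within its binding domain — allowed (Principle A).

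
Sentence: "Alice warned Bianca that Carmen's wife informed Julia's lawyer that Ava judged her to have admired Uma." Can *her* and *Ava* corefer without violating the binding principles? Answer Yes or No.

*Ava* is an R-expression; Principle C requires it to be free (not bound by any c-commanding expression).
— her: subject of the clause headed by 'admired'; the R-expression locally c-commands the pronoun — coreference blocked (Principle B on the pronoun).

No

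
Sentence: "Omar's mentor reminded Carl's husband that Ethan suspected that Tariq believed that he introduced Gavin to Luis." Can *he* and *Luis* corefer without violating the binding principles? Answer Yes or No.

*Luis* is an R-expression; Principle C requires it to be free (not bound by any c-commanding expression).
— he: subject of the clause headed by 'introduced'; the pronoun c-commands the R-expression — coreference blocked (Principle C).

No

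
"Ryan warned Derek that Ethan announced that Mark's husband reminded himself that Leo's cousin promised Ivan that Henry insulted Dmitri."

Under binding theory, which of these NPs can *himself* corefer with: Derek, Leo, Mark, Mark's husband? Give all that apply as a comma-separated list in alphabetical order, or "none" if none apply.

Mark's husband

*himself* is a reflexive; Principle A requires it to be bound within its binding domain — the clause headed by 'reminded'.
— Derek: object of the matrix clause; c-commands the reflexive but lies outside its binding domain — cannot bind it (Principle A).
— Leo: possessor inside the subject DP of the clause headed by 'promised'; does not c-command the reflexive — cannot bind it (Principle A).
— Mark: possessor inside the subject DP of the clause headed by 'reminded'; does not c-command the reflexive — cannot bind it (Principle A).
— Mark's husband: subject of the clause headed by 'reminded'; c-commands the reflexive within its binding domain — allowed (Principle A).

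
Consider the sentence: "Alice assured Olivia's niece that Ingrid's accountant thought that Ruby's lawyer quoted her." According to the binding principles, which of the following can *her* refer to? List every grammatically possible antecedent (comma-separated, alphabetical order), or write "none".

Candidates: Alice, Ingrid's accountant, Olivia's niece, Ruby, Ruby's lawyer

*her* is a pronoun; Principle B requires it to be free in its binding domain — the clause headed by 'quoted'.
— Alice: subject of the matrix clause; c-commands the pronoun but lies outside its binding domain — allowed.
— Ingrid's accountant: subject of the clause headed by 'thought'; c-commands the pronoun but lies outside its binding domain — allowed.
— Olivia's niece: object of the matrix clause; c-commands the pronoun but lies outside its binding domain — allowed.
— Ruby: possessor inside the subject DP of the clause headed by 'quoted'; does not c-command the pronoun — Principle B does not apply; allowed.
— Ruby's lawyer: subject of the clause headed by 'quoted'; c-commands the pronoun within its binding domain — blocked (Principle B).

Alice, Ingrid's accountant, Olivia's niece, Ruby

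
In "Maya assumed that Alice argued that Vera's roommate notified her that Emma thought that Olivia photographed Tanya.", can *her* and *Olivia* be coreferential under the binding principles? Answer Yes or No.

*Olivia* is an R-expression; Principle C requires it to be free (not bound by any c-commanding expression).
— her: object of the clause headed by 'notified'; the pronoun c-commands the R-expression — coreference blocked (Principle C).

No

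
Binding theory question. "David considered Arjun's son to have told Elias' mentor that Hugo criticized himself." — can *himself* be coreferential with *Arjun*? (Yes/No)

No

*himself* is a reflexive; Principle A requires it to be bound within its binding domain — the clause headed by 'criticized'.
— Arjun: possessor inside the subject DP of the clause headed by 'told'; does not c-command the reflexive — cannot bind it (Principle A).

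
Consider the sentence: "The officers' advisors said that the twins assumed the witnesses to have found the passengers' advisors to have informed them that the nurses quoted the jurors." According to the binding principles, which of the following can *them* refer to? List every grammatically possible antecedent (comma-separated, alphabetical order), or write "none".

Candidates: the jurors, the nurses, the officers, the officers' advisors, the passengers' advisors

the officers, the officers' advisors

*them* is a pronoun; Principle B requires it to be free in its binding domain — the clause headed by 'informed'.
— the jurors: object of the clause headed by 'quoted'; is c-commanded by the pronoun; coreference would bind this R-expression — blocked (Principle C).
— the nurses: subject of the clause headed by 'quoted'; is c-commanded by the pronoun; coreference would bind this R-expression — blocked (Principle C).
— the officers: possessor inside the subject DP of the matrix clause; does not c-command the pronoun — Principle B does not apply; allowed.
— the officers' advisors: subject of the matrix clause; c-commands the pronoun but lies outside its binding domain — allowed.
— the passengers' advisors: subject of the clause headed by 'informed'; c-commands the pronoun within its binding domain — blocked (Principle B).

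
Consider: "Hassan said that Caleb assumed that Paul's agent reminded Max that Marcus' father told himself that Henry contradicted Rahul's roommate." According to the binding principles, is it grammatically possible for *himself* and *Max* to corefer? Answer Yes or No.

No

*himself* is a reflexive; Principle A requires it to be bound within its binding domain — the clause headed by 'told'.
— Max: object of the clause headed by 'reminded'; c-commands the reflexive but lies outside its binding domain — cannot bind it (Principle A).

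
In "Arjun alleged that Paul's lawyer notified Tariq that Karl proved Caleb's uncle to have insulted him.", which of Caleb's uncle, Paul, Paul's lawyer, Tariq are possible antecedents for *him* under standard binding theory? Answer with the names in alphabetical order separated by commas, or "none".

*him* is a pronoun; Principle B requires it to be free in its binding domain — the clause headed by 'insulted'.
— Caleb's uncle: subject of the clause headed by 'insulted'; c-commands the pronoun within its binding domain — blocked (Principle B).
— Paul: possessor inside the subject DP of the clause headed by 'notified'; does not c-command the pronoun — Principle B does not apply; allowed.
— Paul's lawyer: subject of the clause headed by 'notified'; c-commands the pronoun but lies outside its binding domain — allowed.
— Tariq: object of the clause headed by 'notified'; c-commands the pronoun but lies outside its binding domain — allowed.

Paul, Paul's lawyer, Tariq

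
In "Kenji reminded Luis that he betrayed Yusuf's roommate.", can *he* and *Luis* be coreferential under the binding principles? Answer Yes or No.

*Luis* is an R-expression; Principle C requires it to be free (not bound by any c-commanding expression).
— he: subject of the clause headed by 'betrayed'; the pronoun does not c-command the R-expression — coreference allowed.

Yes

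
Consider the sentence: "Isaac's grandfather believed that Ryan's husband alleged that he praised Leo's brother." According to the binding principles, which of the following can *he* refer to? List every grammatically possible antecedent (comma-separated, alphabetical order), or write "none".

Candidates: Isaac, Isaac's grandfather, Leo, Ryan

Isaac, Isaac's grandfather, Ryan

*he* is a pronoun; Principle B requires it to be free in its binding domain — the clause headed by 'praised'.
— Isaac: possessor inside the subject DP of the matrix clause; does not c-command the pronoun — Principle B does not apply; allowed.
— Isaac's grandfather: subject of the matrix clause; c-commands the pronoun but lies outside its binding domain — allowed.
— Leo: possessor inside the object DP of the clause headed by 'praised'; is c-commanded by the pronoun; coreference would bind this R-expression — blocked (Principle C).
— Ryan: possessor inside the subject DP of the clause headed by 'alleged'; does not c-command the pronoun — Principle B does not apply; allowed.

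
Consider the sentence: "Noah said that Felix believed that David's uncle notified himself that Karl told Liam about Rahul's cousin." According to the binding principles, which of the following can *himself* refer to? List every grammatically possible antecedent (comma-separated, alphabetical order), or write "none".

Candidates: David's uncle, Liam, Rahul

David's uncle

*himself* is a reflexive; Principle A requires it to be bound within its binding domain — the clause headed by 'notified'.
— David's uncle: subject of the clause headed by 'notified'; c-commands the reflexive within its binding domain — allowed (Principle A).
— Liam: object of the clause headed by 'told'; does not c-command the reflexive — cannot bind it (Principle A).
— Rahul: possessor inside the second object DP of the clause headed by 'told'; does not c-command the reflexive — cannot bind it (Principle A).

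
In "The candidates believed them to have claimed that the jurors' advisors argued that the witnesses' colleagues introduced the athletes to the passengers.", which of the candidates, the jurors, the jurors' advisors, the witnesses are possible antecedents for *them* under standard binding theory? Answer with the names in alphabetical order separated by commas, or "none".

none

*them* is a pronoun; Principle B requires it to be free in its binding domain — the matrix clause.
— the candidates: subject of the matrix clause; c-commands the pronoun within its binding domain — blocked (Principle B).
— the jurors: possessor inside the subject DP of the clause headed by 'argued'; is c-commanded by the pronoun; coreference would bind this R-expression — blocked (Principle C).
— the jurors' advisors: subject of the clause headed by 'argued'; is c-commanded by the pronoun; coreference would bind this R-expression — blocked (Principle C).
— the witnesses: possessor inside the subject DP of the clause headed by 'introduced'; is c-commanded by the pronoun; coreference would bind this R-expression — blocked (Principle C).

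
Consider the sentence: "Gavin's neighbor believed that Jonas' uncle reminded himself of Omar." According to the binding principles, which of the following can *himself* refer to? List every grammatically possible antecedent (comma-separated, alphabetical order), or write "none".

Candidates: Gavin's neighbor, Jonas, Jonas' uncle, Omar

*himself* is a reflexive; Principle A requires it to be bound within its binding domain — the clause headed by 'reminded'.
— Gavin's neighbor: subject of the matrix clause; c-commands the reflexive but lies outside its binding domain — cannot bind it (Principle A).
— Jonas: possessor inside the subject DP of the clause headed by 'reminded'; does not c-command the reflexive — cannot bind it (Principle A).
— Jonas' uncle: subject of the clause headed by 'reminded'; c-commands the reflexive within its binding domain — allowed (Principle A).
— Omar: second object of the clause headed by 'reminded'; does not c-command the reflexive — cannot bind it (Principle A).

Jonas' uncle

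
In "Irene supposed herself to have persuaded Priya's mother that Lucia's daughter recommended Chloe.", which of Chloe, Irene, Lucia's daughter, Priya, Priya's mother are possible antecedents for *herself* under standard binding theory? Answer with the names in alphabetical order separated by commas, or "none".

*herself* is a reflexive; Principle A requires it to be bound within its binding domain — the matrix clause.
— Chloe: object of the clause headed by 'recommended'; does not c-command the reflexive — cannot bind it (Principle A).
— Irene: subject of the matrix clause; c-commands the reflexive within its binding domain — allowed (Principle A).
— Lucia's daughter: subject of the clause headed by 'recommended'; does not c-command the reflexive — cannot bind it (Principle A).
— Priya: possessor inside the object DP of the clause headed by 'persuaded'; does not c-command the reflexive — cannot bind it (Principle A).
— Priya's mother: object of the clause headed by 'persuaded'; does not c-command the reflexive — cannot bind it (Principle A).

Irene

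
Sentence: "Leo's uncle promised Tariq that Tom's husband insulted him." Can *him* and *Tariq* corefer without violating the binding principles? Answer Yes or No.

Yes

*Tariq* is an R-expression; Principle C requires it to be free (not bound by any c-commanding expression).
— him: object of the clause headed by 'insulted'; the pronoun does not c-command the R-expression — coreference allowed.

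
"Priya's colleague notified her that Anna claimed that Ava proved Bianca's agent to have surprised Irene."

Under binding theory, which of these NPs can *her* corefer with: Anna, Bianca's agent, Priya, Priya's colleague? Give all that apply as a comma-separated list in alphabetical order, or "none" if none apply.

Priya

*her* is a pronoun; Principle B requires it to be free in its binding domain — the matrix clause.
— Anna: subject of the clause headed by 'claimed'; is c-commanded by the pronoun; coreference would bind this R-expression — blocked (Principle C).
— Bianca's agent: subject of the clause headed by 'surprised'; is c-commanded by the pronoun; coreference would bind this R-expression — blocked (Principle C).
— Priya: possessor inside the subject DP of the matrix clause; does not c-command the pronoun — Principle B does not apply; allowed.
— Priya's colleague: subject of the matrix clause; c-commands the pronoun within its binding domain — blocked (Principle B).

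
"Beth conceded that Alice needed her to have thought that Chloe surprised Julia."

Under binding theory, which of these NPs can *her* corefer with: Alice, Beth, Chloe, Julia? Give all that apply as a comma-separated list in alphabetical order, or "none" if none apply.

*her* is a pronoun; Principle B requires it to be free in its binding domain — the clause headed by 'needed'.
— Alice: subject of the clause headed by 'needed'; c-commands the pronoun within its binding domain — blocked (Principle B).
— Beth: subject of the matrix clause; c-commands the pronoun but lies outside its binding domain — allowed.
— Chloe: subject of the clause headed by 'surprised'; is c-commanded by the pronoun; coreference would bind this R-expression — blocked (Principle C).
— Julia: object of the clause headed by 'surprised'; is c-commanded by the pronoun; coreference would bind this R-expression — blocked (Principle C).

Beth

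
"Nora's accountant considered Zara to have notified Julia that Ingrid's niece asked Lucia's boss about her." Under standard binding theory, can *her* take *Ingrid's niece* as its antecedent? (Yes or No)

*her* is a pronoun; Principle B requires it to be free in its binding domain — the clause headed by 'asked'.
— Ingrid's niece: subject of the clause headed by 'asked'; c-commands the pronoun within its binding domain — blocked (Principle B).

No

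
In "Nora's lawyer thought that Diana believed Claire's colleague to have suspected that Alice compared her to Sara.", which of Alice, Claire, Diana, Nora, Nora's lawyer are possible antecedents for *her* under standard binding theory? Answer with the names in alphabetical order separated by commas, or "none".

*her* is a pronoun; Principle B requires it to be free in its binding domain — the clause headed by 'compared'.
— Alice: subject of the clause headed by 'compared'; c-commands the pronoun within its binding domain — blocked (Principle B).
— Claire: possessor inside the subject DP of the clause headed by 'suspected'; does not c-command the pronoun — Principle B does not apply; allowed.
— Diana: subject of the clause headed by 'believed'; c-commands the pronoun but lies outside its binding domain — allowed.
— Nora: possessor inside the subject DP of the matrix clause; does not c-command the pronoun — Principle B does not apply; allowed.
— Nora's lawyer: subject of the matrix clause; c-commands the pronoun but lies outside its binding domain — allowed.

Claire, Diana, Nora, Nora's lawyer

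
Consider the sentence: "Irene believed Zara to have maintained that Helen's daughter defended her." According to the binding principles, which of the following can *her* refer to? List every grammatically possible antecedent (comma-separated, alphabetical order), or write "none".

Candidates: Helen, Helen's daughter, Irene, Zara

*her* is a pronoun; Principle B requires it to be free in its binding domain — the clause headed by 'defended'.
— Helen: possessor inside the subject DP of the clause headed by 'defended'; does not c-command the pronoun — Principle B does not apply; allowed.
— Helen's daughter: subject of the clause headed by 'defended'; c-commands the pronoun within its binding domain — blocked (Principle B).
— Irene: subject of the matrix clause; c-commands the pronoun but lies outside its binding domain — allowed.
— Zara: subject of the clause headed by 'maintained'; c-commands the pronoun but lies outside its binding domain — allowed.

Helen, Irene, Zara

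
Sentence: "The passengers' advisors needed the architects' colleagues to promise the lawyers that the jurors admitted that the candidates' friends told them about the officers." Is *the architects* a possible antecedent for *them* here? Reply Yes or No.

Yes

*them* is a pronoun; Principle B requires it to be free in its binding domain — the clause headed by 'told'.
— the architects: possessor inside the subject DP of the clause headed by 'promise'; does not c-command the pronoun — Principle B does not apply; allowed.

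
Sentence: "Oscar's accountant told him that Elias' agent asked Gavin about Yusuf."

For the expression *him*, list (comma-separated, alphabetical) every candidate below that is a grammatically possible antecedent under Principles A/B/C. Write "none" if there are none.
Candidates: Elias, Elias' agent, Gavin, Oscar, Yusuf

*him* is a pronoun; Principle B requires it to be free in its binding domain — the matrix clause.
— Elias: possessor inside the subject DP of the clause headed by 'asked'; is c-commanded by the pronoun; coreference would bind this R-expression — blocked (Principle C).
— Elias' agent: subject of the clause headed by 'asked'; is c-commanded by the pronoun; coreference would bind this R-expression — blocked (Principle C).
— Gavin: object of the clause headed by 'asked'; is c-commanded by the pronoun; coreference would bind this R-expression — blocked (Principle C).
— Oscar: possessor inside the subject DP of the matrix clause; does not c-command the pronoun — Principle B does not apply; allowed.
— Yusuf: second object of the clause headed by 'asked'; is c-commanded by the pronoun; coreference would bind this R-expression — blocked (Principle C).

Oscar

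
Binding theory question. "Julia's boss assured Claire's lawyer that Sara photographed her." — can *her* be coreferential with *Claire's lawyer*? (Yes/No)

Yes

*her* is a pronoun; Principle B requires it to be free in its binding domain — the clause headed by 'photographed'.
— Claire's lawyer: object of the matrix clause; c-commands the pronoun but lies outside its binding domain — allowed.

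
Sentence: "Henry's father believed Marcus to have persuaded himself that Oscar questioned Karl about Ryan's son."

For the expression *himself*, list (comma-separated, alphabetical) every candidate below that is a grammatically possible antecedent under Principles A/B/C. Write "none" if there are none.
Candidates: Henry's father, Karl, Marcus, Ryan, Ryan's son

*himself* is a reflexive; Principle A requires it to be bound within its binding domain — the clause headed by 'persuaded'.
— Henry's father: subject of the matrix clause; c-commands the reflexive but lies outside its binding domain — cannot bind it (Principle A).
— Karl: object of the clause headed by 'questioned'; does not c-command the reflexive — cannot bind it (Principle A).
— Marcus: subject of the clause headed by 'persuaded'; c-commands the reflexive within its binding domain — allowed (Principle A).
— Ryan: possessor inside the second object DP of the clause headed by 'questioned'; does not c-command the reflexive — cannot bind it (Principle A).
— Ryan's son: second object of the clause headed by 'questioned'; does not c-command the reflexive — cannot bind it (Principle A).

Marcus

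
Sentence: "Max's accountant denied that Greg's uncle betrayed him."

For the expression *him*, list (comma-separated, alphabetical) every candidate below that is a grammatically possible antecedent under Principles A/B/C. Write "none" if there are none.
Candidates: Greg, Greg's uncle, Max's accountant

Greg, Max's accountant

*him* is a pronoun; Principle B requires it to be free in its binding domain — the clause headed by 'betrayed'.
— Greg: possessor inside the subject DP of the clause headed by 'betrayed'; does not c-command the pronoun — Principle B does not apply; allowed.
— Greg's uncle: subject of the clause headed by 'betrayed'; c-commands the pronoun within its binding domain — blocked (Principle B).
— Max's accountant: subject of the matrix clause; c-commands the pronoun but lies outside its binding domain — allowed.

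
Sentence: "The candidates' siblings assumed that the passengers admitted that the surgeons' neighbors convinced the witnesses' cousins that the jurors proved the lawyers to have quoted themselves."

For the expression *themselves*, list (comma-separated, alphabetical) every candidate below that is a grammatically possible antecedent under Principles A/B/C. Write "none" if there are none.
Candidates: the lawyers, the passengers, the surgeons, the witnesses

*themselves* is a reflexive; Principle A requires it to be bound within its binding domain — the clause headed by 'quoted'.
— the lawyers: subject of the clause headed by 'quoted'; c-commands the reflexive within its binding domain — allowed (Principle A).
— the passengers: subject of the clause headed by 'admitted'; c-commands the reflexive but lies outside its binding domain — cannot bind it (Principle A).
— the surgeons: possessor inside the subject DP of the clause headed by 'convinced'; does not c-command the reflexive — cannot bind it (Principle A).
— the witnesses: possessor inside the object DP of the clause headed by 'convinced'; does not c-command the reflexive — cannot bind it (Principle A).

the lawyers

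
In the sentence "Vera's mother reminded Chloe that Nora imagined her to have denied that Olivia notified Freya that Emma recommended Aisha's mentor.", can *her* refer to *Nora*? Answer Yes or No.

No

*her* is a pronoun; Principle B requires it to be free in its binding domain — the clause headed by 'imagined'.
— Nora: subject of the clause headed by 'imagined'; c-commands the pronoun within its binding domain — blocked (Principle B).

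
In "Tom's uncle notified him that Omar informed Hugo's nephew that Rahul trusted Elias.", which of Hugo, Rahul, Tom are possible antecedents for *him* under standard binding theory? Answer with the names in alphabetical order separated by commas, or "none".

*him* is a pronoun; Principle B requires it to be free in its binding domain — the matrix clause.
— Hugo: possessor inside the object DP of the clause headed by 'informed'; is c-commanded by the pronoun; coreference would bind this R-expression — blocked (Principle C).
— Rahul: subject of the clause headed by 'trusted'; is c-commanded by the pronoun; coreference would bind this R-expression — blocked (Principle C).
— Tom: possessor inside the subject DP of the matrix clause; does not c-command the pronoun — Principle B does not apply; allowed.

Tom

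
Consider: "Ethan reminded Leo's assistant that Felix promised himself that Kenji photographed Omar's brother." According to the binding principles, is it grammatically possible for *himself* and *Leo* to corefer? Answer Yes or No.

No

*himself* is a reflexive; Principle A requires it to be bound within its binding domain — the clause headed by 'promised'.
— Leo: possessor inside the object DP of the matrix clause; does not c-command the reflexive — cannot bind it (Principle A).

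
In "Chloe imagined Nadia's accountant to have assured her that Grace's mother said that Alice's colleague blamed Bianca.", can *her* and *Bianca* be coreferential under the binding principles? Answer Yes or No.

No

*Bianca* is an R-expression; Principle C requires it to be free (not bound by any c-commanding expression).
— her: object of the clause headed by 'assured'; the pronoun c-commands the R-expression — coreference blocked (Principle C).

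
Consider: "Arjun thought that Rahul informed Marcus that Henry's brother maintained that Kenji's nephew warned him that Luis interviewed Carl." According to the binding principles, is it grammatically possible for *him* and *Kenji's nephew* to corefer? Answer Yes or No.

*him* is a pronoun; Principle B requires it to be free in its binding domain — the clause headed by 'warned'.
— Kenji's nephew: subject of the clause headed by 'warned'; c-commands the pronoun within its binding domain — blocked (Principle B).

No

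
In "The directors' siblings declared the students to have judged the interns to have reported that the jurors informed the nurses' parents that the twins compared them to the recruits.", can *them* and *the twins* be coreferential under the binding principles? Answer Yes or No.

No

*the twins* is an R-expression; Principle C requires it to be free (not bound by any c-commanding expression).
— them: object of the clause headed by 'compared'; the R-expression locally c-commands the pronoun — coreference blocked (Principle B on the pronoun).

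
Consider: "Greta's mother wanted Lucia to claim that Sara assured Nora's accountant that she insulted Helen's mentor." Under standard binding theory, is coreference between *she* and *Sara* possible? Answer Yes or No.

*Sara* is an R-expression; Principle C requires it to be free (not bound by any c-commanding expression).
— she: subject of the clause headed by 'insulted'; the pronoun does not c-command the R-expression — coreference allowed.

Yes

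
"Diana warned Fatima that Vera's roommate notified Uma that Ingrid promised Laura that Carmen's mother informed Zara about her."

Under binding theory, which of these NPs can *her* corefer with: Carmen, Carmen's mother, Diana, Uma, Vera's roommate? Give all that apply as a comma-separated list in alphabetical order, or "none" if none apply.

*her* is a pronoun; Principle B requires it to be free in its binding domain — the clause headed by 'informed'.
— Carmen: possessor inside the subject DP of the clause headed by 'informed'; does not c-command the pronoun — Principle B does not apply; allowed.
— Carmen's mother: subject of the clause headed by 'informed'; c-commands the pronoun within its binding domain — blocked (Principle B).
— Diana: subject of the matrix clause; c-commands the pronoun but lies outside its binding domain — allowed.
— Uma: object of the clause headed by 'notified'; c-commands the pronoun but lies outside its binding domain — allowed.
— Vera's roommate: subject of the clause headed by 'notified'; c-commands the pronoun but lies outside its binding domain — allowed.

Carmen, Diana, Uma, Vera's roommate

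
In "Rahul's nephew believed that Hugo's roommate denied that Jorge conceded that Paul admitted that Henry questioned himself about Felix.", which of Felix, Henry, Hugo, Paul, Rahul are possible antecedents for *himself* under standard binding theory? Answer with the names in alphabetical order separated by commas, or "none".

Henry

*himself* is a reflexive; Principle A requires it to be bound within its binding domain — the clause headed by 'questioned'.
— Felix: second object of the clause headed by 'questioned'; does not c-command the reflexive — cannot bind it (Principle A).
— Henry: subject of the clause headed by 'questioned'; c-commands the reflexive within its binding domain — allowed (Principle A).
— Hugo: possessor inside the subject DP of the clause headed by 'denied'; does not c-command the reflexive — cannot bind it (Principle A).
— Paul: subject of the clause headed by 'admitted'; c-commands the reflexive but lies outside its binding domain — cannot bind it (Principle A).
— Rahul: possessor inside the subject DP of the matrix clause; does not c-command the reflexive — cannot bind it (Principle A).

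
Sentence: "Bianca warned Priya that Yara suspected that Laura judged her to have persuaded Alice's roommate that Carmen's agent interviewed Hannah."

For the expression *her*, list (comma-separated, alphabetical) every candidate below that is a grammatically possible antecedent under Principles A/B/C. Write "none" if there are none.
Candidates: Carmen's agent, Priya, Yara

Priya, Yara

*her* is a pronoun; Principle B requires it to be free in its binding domain — the clause headed by 'judged'.
— Carmen's agent: subject of the clause headed by 'interviewed'; is c-commanded by the pronoun; coreference would bind this R-expression — blocked (Principle C).
— Priya: object of the matrix clause; c-commands the pronoun but lies outside its binding domain — allowed.
— Yara: subject of the clause headed by 'suspected'; c-commands the pronoun but lies outside its binding domain — allowed.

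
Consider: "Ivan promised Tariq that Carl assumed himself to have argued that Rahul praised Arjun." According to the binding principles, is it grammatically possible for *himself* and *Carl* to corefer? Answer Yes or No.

Yes

*himself* is a reflexive; Principle A requires it to be bound within its binding domain — the clause headed by 'assumed'.
— Carl: subject of the clause headed by 'assumed'; c-commands the reflexive within its binding domain — allowed (Principle A).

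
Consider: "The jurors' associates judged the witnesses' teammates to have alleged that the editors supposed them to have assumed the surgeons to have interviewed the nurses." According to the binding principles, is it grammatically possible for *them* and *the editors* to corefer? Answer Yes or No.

*them* is a pronoun; Principle B requires it to be free in its binding domain — the clause headed by 'supposed'.
— the editors: subject of the clause headed by 'supposed'; c-commands the pronoun within its binding domain — blocked (Principle B).

No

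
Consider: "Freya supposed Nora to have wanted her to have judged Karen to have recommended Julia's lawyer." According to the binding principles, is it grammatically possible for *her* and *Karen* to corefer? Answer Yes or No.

*her* is a pronoun; Principle B requires it to be free in its binding domain — the clause headed by 'wanted'.
— Karen: subject of the clause headed by 'recommended'; is c-commanded by the pronoun; coreference would bind this R-expression — blocked (Principle C).

No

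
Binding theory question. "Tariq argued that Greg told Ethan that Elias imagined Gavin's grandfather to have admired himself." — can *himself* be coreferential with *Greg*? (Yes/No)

No

*himself* is a reflexive; Principle A requires it to be bound within its binding domain — the clause headed by 'admired'.
— Greg: subject of the clause headed by 'told'; c-commands the reflexive but lies outside its binding domain — cannot bind it (Principle A).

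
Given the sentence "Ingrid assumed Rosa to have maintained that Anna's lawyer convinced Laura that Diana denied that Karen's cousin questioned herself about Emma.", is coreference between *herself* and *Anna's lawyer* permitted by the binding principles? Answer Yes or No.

No

*herself* is a reflexive; Principle A requires it to be bound within its binding domain — the clause headed by 'questioned'.
— Anna's lawyer: subject of the clause headed by 'convinced'; c-commands the reflexive but lies outside its binding domain — cannot bind it (Principle A).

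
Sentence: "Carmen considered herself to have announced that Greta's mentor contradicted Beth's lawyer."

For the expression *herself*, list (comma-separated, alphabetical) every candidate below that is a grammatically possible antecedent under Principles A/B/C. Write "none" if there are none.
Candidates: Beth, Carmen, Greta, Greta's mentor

Carmen

*herself* is a reflexive; Principle A requires it to be bound within its binding domain — the matrix clause.
— Beth: possessor inside the object DP of the clause headed by 'contradicted'; does not c-command the reflexive — cannot bind it (Principle A).
— Carmen: subject of the matrix clause; c-commands the reflexive within its binding domain — allowed (Principle A).
— Greta: possessor inside the subject DP of the clause headed by 'contradicted'; does not c-command the reflexive — cannot bind it (Principle A).
— Greta's mentor: subject of the clause headed by 'contradicted'; does not c-command the reflexive — cannot bind it (Principle A).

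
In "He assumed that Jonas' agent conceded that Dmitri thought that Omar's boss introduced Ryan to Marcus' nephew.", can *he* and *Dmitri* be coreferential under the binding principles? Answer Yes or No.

*Dmitri* is an R-expression; Principle C requires it to be free (not bound by any c-commanding expression).
— he: subject of the matrix clause; the pronoun c-commands the R-expression — coreference blocked (Principle C).

No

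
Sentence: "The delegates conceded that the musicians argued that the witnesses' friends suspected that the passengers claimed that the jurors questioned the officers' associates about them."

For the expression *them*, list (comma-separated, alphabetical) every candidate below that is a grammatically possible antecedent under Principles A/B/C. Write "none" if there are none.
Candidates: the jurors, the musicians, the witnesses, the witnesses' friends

the musicians, the witnesses, the witnesses' friends

*them* is a pronoun; Principle B requires it to be free in its binding domain — the clause headed by 'questioned'.
— the jurors: subject of the clause headed by 'questioned'; c-commands the pronoun within its binding domain — blocked (Principle B).
— the musicians: subject of the clause headed by 'argued'; c-commands the pronoun but lies outside its binding domain — allowed.
— the witnesses: possessor inside the subject DP of the clause headed by 'suspected'; does not c-command the pronoun — Principle B does not apply; allowed.
— the witnesses' friends: subject of the clause headed by 'suspected'; c-commands the pronoun but lies outside its binding domain — allowed.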